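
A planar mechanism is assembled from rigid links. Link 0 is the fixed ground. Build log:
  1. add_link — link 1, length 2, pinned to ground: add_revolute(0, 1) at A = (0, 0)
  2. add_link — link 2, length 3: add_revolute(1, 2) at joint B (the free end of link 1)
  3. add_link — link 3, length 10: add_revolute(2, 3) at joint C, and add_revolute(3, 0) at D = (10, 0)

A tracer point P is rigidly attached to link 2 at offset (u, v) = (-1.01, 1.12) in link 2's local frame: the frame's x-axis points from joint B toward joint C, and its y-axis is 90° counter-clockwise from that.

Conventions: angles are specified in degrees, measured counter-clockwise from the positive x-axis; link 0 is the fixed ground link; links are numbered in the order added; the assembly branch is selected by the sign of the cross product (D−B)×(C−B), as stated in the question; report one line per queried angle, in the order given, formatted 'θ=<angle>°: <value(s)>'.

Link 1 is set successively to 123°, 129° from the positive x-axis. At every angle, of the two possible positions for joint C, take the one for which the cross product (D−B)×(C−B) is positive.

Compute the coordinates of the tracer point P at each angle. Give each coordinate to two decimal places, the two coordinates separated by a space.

A=(0,0), D=(10.00,0)
θ=123°: B = A + 2.00·(cos123°, sin123°) = (-1.0893, 1.6773)
θ=123°: |BD| = 11.2154
θ=123°: circle(B,3.00) ∩ circle(D,10.00): a=1.5508, h=2.5681
θ=123°:   candidates: C₊=(0.8281,3.9846) cross=28.802; C₋=(0.0600,-1.0938) cross=-28.802
θ=123°:   branch + wants cross > 0 → take C=(0.8281,3.9846) (cross=28.802)
θ=123°: ex = (C−B)/|BC| = (0.6391,0.7691); ey = (-0.7691,0.6391)
θ=123°: P = B + -1.01·ex + 1.12·ey = (-2.5962,1.6164)
θ=129°: B = A + 2.00·(cos129°, sin129°) = (-1.2586, 1.5543)
θ=129°: |BD| = 11.3654
θ=129°: circle(B,3.00) ∩ circle(D,10.00): a=1.6793, h=2.4859
θ=129°:   candidates: C₊=(0.7449,3.7872) cross=28.254; C₋=(0.0650,-1.1379) cross=-28.254
θ=129°:   branch + wants cross > 0 → take C=(0.7449,3.7872) (cross=28.254)
θ=129°: ex = (C−B)/|BC| = (0.6678,0.7443); ey = (-0.7443,0.6678)
θ=129°: P = B + -1.01·ex + 1.12·ey = (-2.7668,1.5505)

θ=123°: -2.60 1.62
θ=129°: -2.77 1.55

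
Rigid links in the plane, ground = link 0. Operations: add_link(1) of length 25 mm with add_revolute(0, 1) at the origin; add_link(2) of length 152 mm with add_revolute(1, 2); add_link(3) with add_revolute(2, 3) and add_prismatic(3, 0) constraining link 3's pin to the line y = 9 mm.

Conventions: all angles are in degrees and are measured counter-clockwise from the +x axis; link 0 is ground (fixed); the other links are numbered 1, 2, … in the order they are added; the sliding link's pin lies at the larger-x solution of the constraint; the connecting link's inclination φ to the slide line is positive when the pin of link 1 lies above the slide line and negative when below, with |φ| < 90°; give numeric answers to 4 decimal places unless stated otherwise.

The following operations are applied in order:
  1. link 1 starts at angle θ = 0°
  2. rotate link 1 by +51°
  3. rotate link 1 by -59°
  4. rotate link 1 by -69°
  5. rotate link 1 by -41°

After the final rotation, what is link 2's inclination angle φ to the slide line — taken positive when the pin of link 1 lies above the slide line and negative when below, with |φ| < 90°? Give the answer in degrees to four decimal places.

geometry: r = 25 mm, L = 152 mm, e = 9 mm; θ starts at 0°
rotate link 1 by +51°: θ ← 0° +51° = 51°
rotate link 1 by -59°: θ ← 51° -59° = -8°
rotate link 1 by -69°: θ ← -8° -69° = -77°
rotate link 1 by -41°: θ ← -77° -41° = -118°
h = r sin θ − e = -22.073690 − 9 = -31.073690
sin φ = h / L = -31.073690 / 152 = -0.20443217
φ = arcsin(-0.20443217) = -11.796261°

-11.7963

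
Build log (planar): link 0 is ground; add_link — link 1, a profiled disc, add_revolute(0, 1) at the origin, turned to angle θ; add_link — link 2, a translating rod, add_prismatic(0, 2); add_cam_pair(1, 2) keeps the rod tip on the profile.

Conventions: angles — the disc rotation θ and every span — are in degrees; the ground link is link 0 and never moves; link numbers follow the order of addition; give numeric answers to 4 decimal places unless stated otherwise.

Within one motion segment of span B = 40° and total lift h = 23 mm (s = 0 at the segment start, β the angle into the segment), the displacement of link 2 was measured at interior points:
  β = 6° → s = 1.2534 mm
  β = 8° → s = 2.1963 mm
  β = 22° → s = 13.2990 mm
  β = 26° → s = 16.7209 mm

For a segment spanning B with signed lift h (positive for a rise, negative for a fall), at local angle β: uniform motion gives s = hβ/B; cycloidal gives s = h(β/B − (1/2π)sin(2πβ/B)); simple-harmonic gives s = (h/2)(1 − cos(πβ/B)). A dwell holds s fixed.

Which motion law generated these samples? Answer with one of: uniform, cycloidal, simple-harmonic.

candidates at β/B = r: uniform s = h·r (linear in β); cycloidal s = h·(r − sin(2πr)/(2π)); simple-harmonic s = (h/2)(1 − cos(πr))
β=6°: printed 1.2534 | uniform 3.4500, cycloidal 0.4885, simple-harmonic 1.2534
β=8°: printed 2.1963 | uniform 4.6000, cycloidal 1.1186, simple-harmonic 2.1963
β=22°: printed 13.2990 | uniform 12.6500, cycloidal 13.7812, simple-harmonic 13.2990
β=26°: printed 16.7209 | uniform 14.9500, cycloidal 17.9115, simple-harmonic 16.7209
only one law matches every sample → simple-harmonic

simple-harmonic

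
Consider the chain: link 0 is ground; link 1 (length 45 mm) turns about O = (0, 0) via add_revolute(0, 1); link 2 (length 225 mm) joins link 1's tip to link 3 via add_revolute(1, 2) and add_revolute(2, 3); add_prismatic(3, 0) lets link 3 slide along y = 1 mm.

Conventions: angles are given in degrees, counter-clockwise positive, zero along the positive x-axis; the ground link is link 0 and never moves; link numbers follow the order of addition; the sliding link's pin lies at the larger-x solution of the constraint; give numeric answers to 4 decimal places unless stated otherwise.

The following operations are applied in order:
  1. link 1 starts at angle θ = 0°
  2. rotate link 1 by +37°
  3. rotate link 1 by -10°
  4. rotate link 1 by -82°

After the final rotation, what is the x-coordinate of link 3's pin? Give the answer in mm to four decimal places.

geometry: r = 45 mm, L = 225 mm, e = 1 mm; θ starts at 0°
rotate link 1 by +37°: θ ← 0° +37° = 37°
rotate link 1 by -10°: θ ← 37° -10° = 27°
rotate link 1 by -82°: θ ← 27° -82° = -55°
crank pin P = (r cos θ, r sin θ) = (25.810940, -36.861842)
h = r sin θ − e = -36.861842 − 1 = -37.861842
x = r cos θ + √(L² − h²) = 25.810940 + 221.791526 = 247.602465

247.6025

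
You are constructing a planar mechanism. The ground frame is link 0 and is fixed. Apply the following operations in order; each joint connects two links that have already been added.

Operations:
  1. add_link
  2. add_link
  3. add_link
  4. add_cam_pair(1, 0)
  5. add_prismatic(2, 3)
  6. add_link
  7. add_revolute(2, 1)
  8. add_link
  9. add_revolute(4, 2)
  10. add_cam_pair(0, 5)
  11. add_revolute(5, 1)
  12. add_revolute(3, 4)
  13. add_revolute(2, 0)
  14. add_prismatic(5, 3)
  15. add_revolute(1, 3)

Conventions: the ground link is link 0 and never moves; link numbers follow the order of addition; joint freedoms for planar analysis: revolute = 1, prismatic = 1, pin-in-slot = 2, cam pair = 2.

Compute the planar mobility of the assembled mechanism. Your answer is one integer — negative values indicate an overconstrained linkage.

ground; <1,0,0>
#1 <2,0,0>
#2 <3,0,0>
#3 <4,0,0>
C:1↔0 J2 <4,0,1>
P:2↔3 J1 <4,1,1>
#4 <5,1,1>
R:2↔1 J1 <5,2,1>
#5 <6,2,1>
R:4↔2 J1 <6,3,1>
C:0↔5 J2 <6,3,2>
R:5↔1 J1 <6,4,2>
R:3↔4 J1 <6,5,2>
R:2↔0 J1 <6,6,2>
P:5↔3 J1 <6,7,2>
R:1↔3 J1 <6,8,2>
3×5 − 2×8 − 1×2 = -3

M = -3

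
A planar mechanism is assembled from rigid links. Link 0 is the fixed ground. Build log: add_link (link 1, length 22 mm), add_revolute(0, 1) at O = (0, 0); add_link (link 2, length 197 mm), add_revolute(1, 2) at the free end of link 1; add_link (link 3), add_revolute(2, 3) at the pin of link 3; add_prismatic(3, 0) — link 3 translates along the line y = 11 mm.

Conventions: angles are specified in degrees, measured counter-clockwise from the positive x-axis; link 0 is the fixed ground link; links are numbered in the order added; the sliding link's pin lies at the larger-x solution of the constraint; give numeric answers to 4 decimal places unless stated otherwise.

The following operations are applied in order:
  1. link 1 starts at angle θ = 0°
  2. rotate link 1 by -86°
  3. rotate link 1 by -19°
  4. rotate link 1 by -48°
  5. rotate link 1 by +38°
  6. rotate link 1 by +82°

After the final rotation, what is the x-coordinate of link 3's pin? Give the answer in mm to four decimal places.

geometry: r = 22 mm, L = 197 mm, e = 11 mm; θ starts at 0°
rotate link 1 by -86°: θ ← 0° -86° = -86°
rotate link 1 by -19°: θ ← -86° -19° = -105°
rotate link 1 by -48°: θ ← -105° -48° = -153°
rotate link 1 by +38°: θ ← -153° +38° = -115°
rotate link 1 by +82°: θ ← -115° +82° = -33°
crank pin P = (r cos θ, r sin θ) = (18.450752, -11.982059)
h = r sin θ − e = -11.982059 − 11 = -22.982059
x = r cos θ + √(L² − h²) = 18.450752 + 195.654862 = 214.105614

214.1056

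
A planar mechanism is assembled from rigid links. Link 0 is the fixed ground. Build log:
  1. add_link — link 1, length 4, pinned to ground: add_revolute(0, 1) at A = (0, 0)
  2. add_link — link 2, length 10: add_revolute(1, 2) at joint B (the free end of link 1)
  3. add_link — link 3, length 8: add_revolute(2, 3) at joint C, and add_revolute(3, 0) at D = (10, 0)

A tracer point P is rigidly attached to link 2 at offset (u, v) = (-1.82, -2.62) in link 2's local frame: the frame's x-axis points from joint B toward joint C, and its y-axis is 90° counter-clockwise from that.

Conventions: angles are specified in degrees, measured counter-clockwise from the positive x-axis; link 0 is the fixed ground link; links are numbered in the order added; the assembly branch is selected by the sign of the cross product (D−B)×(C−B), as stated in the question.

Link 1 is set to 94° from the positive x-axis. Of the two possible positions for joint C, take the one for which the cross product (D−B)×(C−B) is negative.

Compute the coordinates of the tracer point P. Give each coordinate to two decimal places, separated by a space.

A=(0,0), D=(10.00,0)
B = A + 4.00·(cos94°, sin94°) = (-0.2790, 3.9903)
|BD| = 11.0264
circle(B,10.00) ∩ circle(D,8.00): a=7.1456, h=6.9957
  candidates: C₊=(8.9139,7.9259) cross=77.137; C₋=(3.8507,-5.1172) cross=-77.137
  branch - wants cross < 0 → take C=(3.8507,-5.1172) (cross=-77.137)
ex = (C−B)/|BC| = (0.4130,-0.9107); ey = (0.9107,0.4130)
P = B + -1.82·ex + -2.62·ey = (-3.4168,4.5658)

-3.42 4.57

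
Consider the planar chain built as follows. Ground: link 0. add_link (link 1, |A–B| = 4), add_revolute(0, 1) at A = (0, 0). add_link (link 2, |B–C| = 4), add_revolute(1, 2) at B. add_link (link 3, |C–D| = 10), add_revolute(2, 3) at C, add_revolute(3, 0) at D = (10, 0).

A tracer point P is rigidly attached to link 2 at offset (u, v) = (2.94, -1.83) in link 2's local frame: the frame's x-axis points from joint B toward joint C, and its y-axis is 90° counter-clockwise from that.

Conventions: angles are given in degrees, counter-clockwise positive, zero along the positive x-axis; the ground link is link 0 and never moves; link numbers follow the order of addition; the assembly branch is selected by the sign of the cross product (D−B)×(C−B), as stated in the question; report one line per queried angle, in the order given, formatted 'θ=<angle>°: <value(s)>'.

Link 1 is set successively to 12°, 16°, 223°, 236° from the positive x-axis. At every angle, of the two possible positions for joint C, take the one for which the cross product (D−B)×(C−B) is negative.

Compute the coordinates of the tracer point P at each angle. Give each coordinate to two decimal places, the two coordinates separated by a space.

A=(0,0), D=(10.00,0)
θ=12°: B = A + 4.00·(cos12°, sin12°) = (3.9126, 0.8316)
θ=12°: |BD| = 6.1440
θ=12°: circle(B,4.00) ∩ circle(D,10.00): a=-3.7640, h=1.3536
θ=12°:   candidates: C₊=(0.3664,2.6823) cross=8.316; C₋=(0.0000,0.0000) cross=-8.316
θ=12°:   branch - wants cross < 0 → take C=(0.0000,0.0000) (cross=-8.316)
θ=12°: ex = (C−B)/|BC| = (-0.9781,-0.2079); ey = (0.2079,-0.9781)
θ=12°: P = B + 2.94·ex + -1.83·ey = (0.6564,2.0104)
θ=16°: B = A + 4.00·(cos16°, sin16°) = (3.8450, 1.1025)
θ=16°: |BD| = 6.2529
θ=16°: circle(B,4.00) ∩ circle(D,10.00): a=-3.5904, h=1.7633
θ=16°:   candidates: C₊=(0.6218,3.4713) cross=11.025; C₋=(0.0000,0.0000) cross=-11.025
θ=16°:   branch - wants cross < 0 → take C=(0.0000,0.0000) (cross=-11.025)
θ=16°: ex = (C−B)/|BC| = (-0.9613,-0.2756); ey = (0.2756,-0.9613)
θ=16°: P = B + 2.94·ex + -1.83·ey = (0.5145,2.0513)
θ=223°: B = A + 4.00·(cos223°, sin223°) = (-2.9254, -2.7280)
θ=223°: |BD| = 13.2102
θ=223°: circle(B,4.00) ∩ circle(D,10.00): a=3.4257, h=2.0651
θ=223°:   candidates: C₊=(0.0000,0.0000) cross=27.280; C₋=(0.8529,-4.0411) cross=-27.280
θ=223°:   branch - wants cross < 0 → take C=(0.8529,-4.0411) (cross=-27.280)
θ=223°: ex = (C−B)/|BC| = (0.9446,-0.3283); ey = (0.3283,0.9446)
θ=223°: P = B + 2.94·ex + -1.83·ey = (-0.7491,-5.4217)
θ=236°: B = A + 4.00·(cos236°, sin236°) = (-2.2368, -3.3162)
θ=236°: |BD| = 12.6781
θ=236°: circle(B,4.00) ∩ circle(D,10.00): a=3.0263, h=2.6156
θ=236°:   candidates: C₊=(0.0000,-0.0000) cross=33.162; C₋=(1.3683,-5.0492) cross=-33.162
θ=236°:   branch - wants cross < 0 → take C=(1.3683,-5.0492) (cross=-33.162)
θ=236°: ex = (C−B)/|BC| = (0.9013,-0.4333); ey = (0.4333,0.9013)
θ=236°: P = B + 2.94·ex + -1.83·ey = (-0.3799,-6.2392)

θ=12°: 0.66 2.01
θ=16°: 0.51 2.05
θ=223°: -0.75 -5.42
θ=236°: -0.38 -6.24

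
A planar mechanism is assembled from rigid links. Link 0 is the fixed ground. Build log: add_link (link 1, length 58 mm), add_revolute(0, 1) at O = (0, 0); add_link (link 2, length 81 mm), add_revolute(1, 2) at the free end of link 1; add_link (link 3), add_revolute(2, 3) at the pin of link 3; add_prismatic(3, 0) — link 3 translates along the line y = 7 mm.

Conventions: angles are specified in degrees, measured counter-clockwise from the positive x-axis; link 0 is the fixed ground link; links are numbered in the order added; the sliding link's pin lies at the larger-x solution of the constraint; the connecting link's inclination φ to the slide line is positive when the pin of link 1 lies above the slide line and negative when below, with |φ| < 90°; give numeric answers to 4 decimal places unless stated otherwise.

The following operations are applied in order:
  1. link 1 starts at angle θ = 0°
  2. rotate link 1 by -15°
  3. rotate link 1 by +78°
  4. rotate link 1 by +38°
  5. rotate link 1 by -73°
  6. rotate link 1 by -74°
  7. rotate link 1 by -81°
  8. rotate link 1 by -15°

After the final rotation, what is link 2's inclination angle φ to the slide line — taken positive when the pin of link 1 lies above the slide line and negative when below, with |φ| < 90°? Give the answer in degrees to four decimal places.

geometry: r = 58 mm, L = 81 mm, e = 7 mm; θ starts at 0°
rotate link 1 by -15°: θ ← 0° -15° = -15°
rotate link 1 by +78°: θ ← -15° +78° = 63°
rotate link 1 by +38°: θ ← 63° +38° = 101°
rotate link 1 by -73°: θ ← 101° -73° = 28°
rotate link 1 by -74°: θ ← 28° -74° = -46°
rotate link 1 by -81°: θ ← -46° -81° = -127°
rotate link 1 by -15°: θ ← -127° -15° = -142°
h = r sin θ − e = -35.708366 − 7 = -42.708366
sin φ = h / L = -42.708366 / 81 = -0.52726377
φ = arcsin(-0.52726377) = -31.820765°

-31.8208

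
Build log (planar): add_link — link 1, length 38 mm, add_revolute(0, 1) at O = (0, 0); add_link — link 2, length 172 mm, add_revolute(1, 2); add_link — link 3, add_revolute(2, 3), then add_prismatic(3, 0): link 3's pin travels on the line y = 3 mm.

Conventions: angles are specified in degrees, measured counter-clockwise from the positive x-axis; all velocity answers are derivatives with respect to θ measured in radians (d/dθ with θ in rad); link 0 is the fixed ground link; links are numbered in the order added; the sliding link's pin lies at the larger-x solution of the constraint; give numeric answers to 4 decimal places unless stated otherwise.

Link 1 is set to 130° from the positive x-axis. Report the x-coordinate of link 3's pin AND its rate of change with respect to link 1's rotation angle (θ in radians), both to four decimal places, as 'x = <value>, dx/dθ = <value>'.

geometry: r = 38 mm, L = 172 mm, e = 3 mm
crank pin P = (r cos θ, r sin θ) = (-24.425929, 29.109689)
h = r sin θ − e = 29.109689 − 3 = 26.109689
x = r cos θ + √(L² − h²) = -24.425929 + 170.006718 = 145.580789
dx/dθ = −r sin θ − h·r cos θ/√(L² − h²) (θ in radians; h = 26.109689) = -25.358346

x = 145.5808, dx/dθ = -25.3583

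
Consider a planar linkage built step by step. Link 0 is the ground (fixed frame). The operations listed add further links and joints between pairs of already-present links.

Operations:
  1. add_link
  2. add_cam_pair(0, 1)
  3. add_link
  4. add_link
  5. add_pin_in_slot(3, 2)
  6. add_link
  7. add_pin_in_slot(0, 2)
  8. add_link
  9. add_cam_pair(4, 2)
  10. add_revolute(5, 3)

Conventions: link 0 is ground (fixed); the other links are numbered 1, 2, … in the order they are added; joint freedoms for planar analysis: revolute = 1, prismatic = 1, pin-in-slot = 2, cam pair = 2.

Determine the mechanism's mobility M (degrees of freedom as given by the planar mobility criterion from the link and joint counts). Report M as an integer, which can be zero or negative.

(L,J1,J2)=(1,0,0); link0 fixed
link1: (2,0,0)
C 0-1 [J2]: (2,0,1)
link2: (3,0,1)
link3: (4,0,1)
PS 3-2 [J2]: (4,0,2)
link4: (5,0,2)
PS 0-2 [J2]: (5,0,3)
link5: (6,0,3)
C 4-2 [J2]: (6,0,4)
R 5-3 [J1]: (6,1,4)
Grübler: 3·5 − 2·1 − 4 = 9

M = 9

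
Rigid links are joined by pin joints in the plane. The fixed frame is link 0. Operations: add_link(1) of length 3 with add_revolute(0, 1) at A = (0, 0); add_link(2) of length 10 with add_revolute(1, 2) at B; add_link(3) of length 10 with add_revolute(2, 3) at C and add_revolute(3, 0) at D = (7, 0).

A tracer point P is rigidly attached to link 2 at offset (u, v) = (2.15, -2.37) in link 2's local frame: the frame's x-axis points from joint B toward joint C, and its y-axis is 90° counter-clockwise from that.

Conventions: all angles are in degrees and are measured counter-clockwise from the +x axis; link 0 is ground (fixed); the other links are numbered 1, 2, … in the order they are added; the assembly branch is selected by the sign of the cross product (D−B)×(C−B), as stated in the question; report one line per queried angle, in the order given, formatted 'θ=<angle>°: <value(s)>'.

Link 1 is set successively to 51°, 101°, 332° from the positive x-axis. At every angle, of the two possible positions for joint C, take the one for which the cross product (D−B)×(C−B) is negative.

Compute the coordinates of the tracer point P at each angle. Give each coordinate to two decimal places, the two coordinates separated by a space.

A=(0,0), D=(7.00,0)
θ=51°: B = A + 3.00·(cos51°, sin51°) = (1.8880, 2.3314)
θ=51°: |BD| = 5.6186
θ=51°: circle(B,10.00) ∩ circle(D,10.00): a=2.8093, h=9.5973
θ=51°:   candidates: C₊=(8.4264,9.8977) cross=53.923; C₋=(0.4616,-7.5663) cross=-53.923
θ=51°:   branch - wants cross < 0 → take C=(0.4616,-7.5663) (cross=-53.923)
θ=51°: ex = (C−B)/|BC| = (-0.1426,-0.9898); ey = (0.9898,-0.1426)
θ=51°: P = B + 2.15·ex + -2.37·ey = (-0.7645,0.5415)
θ=101°: B = A + 3.00·(cos101°, sin101°) = (-0.5724, 2.9449)
θ=101°: |BD| = 8.1249
θ=101°: circle(B,10.00) ∩ circle(D,10.00): a=4.0624, h=9.1376
θ=101°:   candidates: C₊=(6.5257,9.9887) cross=74.242; C₋=(-0.0982,-7.0439) cross=-74.242
θ=101°:   branch - wants cross < 0 → take C=(-0.0982,-7.0439) (cross=-74.242)
θ=101°: ex = (C−B)/|BC| = (0.0474,-0.9989); ey = (0.9989,0.0474)
θ=101°: P = B + 2.15·ex + -2.37·ey = (-2.8378,0.6849)
θ=332°: B = A + 3.00·(cos332°, sin332°) = (2.6488, -1.4084)
θ=332°: |BD| = 4.5734
θ=332°: circle(B,10.00) ∩ circle(D,10.00): a=2.2867, h=9.7350
θ=332°:   candidates: C₊=(1.8265,8.5577) cross=44.522; C₋=(7.8224,-9.9661) cross=-44.522
θ=332°:   branch - wants cross < 0 → take C=(7.8224,-9.9661) (cross=-44.522)
θ=332°: ex = (C−B)/|BC| = (0.5174,-0.8558); ey = (0.8558,0.5174)
θ=332°: P = B + 2.15·ex + -2.37·ey = (1.7330,-4.4745)

θ=51°: -0.76 0.54
θ=101°: -2.84 0.68
θ=332°: 1.73 -4.47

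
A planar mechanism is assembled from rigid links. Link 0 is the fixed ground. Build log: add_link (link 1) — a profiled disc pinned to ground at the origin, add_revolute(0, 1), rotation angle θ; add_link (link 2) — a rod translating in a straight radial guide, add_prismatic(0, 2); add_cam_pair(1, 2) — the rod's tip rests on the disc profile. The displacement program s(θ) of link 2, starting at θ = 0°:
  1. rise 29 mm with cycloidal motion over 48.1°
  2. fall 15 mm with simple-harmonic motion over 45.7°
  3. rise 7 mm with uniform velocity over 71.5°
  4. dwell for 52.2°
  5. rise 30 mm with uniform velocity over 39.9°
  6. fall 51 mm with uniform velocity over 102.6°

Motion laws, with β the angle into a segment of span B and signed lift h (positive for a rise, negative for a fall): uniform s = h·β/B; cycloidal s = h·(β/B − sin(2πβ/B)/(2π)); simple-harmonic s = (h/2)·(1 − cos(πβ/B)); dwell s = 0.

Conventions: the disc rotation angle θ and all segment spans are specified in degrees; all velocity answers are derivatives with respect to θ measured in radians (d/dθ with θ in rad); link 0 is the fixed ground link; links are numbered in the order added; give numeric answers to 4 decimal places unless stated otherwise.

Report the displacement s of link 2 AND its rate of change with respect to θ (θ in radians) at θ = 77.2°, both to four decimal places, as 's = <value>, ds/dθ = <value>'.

seg 1 [0°–48.1°] cycloidal, h=29: full span → s += 29 → s = 29.0000
seg 2 [48.1°–93.8°] simple-harmonic, h=-15: θ=77.2° here. β=29.1, B=45.7. -15/2·(1 − cos(π·0.6368)) = -10.6241 → s = 18.3759
velocity in seg [48.1°–93.8°] (simple-harmonic), θ in radians: β = 29.1° = 0.5079 rad, B = 45.7° = 0.7976 rad; ds/dθ = (πh/(2B)) sin(πβ/B) = (π·(-15)/(2·0.7976)) sin(π·0.6368) = -26.855608 mm/rad

s = 18.3759, ds/dθ = -26.8556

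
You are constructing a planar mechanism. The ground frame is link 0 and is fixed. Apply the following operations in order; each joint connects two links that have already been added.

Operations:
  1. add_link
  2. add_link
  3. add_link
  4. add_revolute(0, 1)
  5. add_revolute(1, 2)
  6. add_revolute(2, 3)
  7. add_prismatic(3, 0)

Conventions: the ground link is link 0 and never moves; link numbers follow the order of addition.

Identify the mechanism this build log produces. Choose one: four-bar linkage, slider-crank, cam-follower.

links: 4 (incl. ground); joints: 3 revolute, 1 prismatic, 0 higher (cam) pair, forming one closed loop
4 links, 3 revolutes + 1 prismatic in one loop → slider-crank

slider-crank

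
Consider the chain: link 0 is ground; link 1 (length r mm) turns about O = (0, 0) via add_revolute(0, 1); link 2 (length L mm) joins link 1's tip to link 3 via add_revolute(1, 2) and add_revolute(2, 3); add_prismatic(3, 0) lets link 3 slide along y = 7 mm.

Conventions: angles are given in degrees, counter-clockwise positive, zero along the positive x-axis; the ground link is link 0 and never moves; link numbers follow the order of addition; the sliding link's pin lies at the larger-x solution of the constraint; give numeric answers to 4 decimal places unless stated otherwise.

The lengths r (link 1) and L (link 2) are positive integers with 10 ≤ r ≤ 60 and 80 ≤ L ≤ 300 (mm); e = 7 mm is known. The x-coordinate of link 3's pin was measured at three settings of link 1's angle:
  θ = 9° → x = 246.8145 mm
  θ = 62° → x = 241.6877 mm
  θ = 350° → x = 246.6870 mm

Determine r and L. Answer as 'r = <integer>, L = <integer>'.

constraint per measurement: (x − r cos θ)² + (r sin θ − e)² = L²
subtracting the θ₁ and θ₂ equations cancels the r² and L² terms:
r = (x₁² − x₂²) / (2[(x₁cos θ₁ + e sin θ₁) − (x₂cos θ₂ + e sin θ₂)]) = 9.9998 → r = 10
L² = (x₁ − r cos θ₁)² + (r sin θ₁ − e)² = 56168.9805 → L = 237.0000 → L = 237
check at θ₃=350°: x = 246.6870 (printed 246.6870) ✓

r = 10, L = 237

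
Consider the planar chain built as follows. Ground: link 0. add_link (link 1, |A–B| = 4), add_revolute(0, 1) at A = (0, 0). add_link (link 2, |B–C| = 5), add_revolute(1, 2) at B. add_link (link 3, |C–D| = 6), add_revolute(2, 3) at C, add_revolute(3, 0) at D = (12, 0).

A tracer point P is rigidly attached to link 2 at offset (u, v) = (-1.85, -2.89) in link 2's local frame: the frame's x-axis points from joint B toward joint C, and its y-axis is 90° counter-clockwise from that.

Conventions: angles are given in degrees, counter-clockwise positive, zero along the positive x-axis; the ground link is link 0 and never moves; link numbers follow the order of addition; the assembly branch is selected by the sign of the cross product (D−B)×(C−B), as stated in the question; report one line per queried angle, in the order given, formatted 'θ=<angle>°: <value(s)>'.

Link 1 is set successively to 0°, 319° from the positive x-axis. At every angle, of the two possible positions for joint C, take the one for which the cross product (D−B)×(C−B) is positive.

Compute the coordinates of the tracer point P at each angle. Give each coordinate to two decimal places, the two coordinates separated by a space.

A=(0,0), D=(12.00,0)
θ=0°: B = A + 4.00·(cos0°, sin0°) = (4.0000, 0.0000)
θ=0°: |BD| = 8.0000
θ=0°: circle(B,5.00) ∩ circle(D,6.00): a=3.3125, h=3.7453
θ=0°:   candidates: C₊=(7.3125,3.7453) cross=29.962; C₋=(7.3125,-3.7453) cross=-29.962
θ=0°:   branch + wants cross > 0 → take C=(7.3125,3.7453) (cross=29.962)
θ=0°: ex = (C−B)/|BC| = (0.6625,0.7491); ey = (-0.7491,0.6625)
θ=0°: P = B + -1.85·ex + -2.89·ey = (4.9392,-3.3004)
θ=319°: B = A + 4.00·(cos319°, sin319°) = (3.0188, -2.6242)
θ=319°: |BD| = 9.3567
θ=319°: circle(B,5.00) ∩ circle(D,6.00): a=4.0905, h=2.8753
θ=319°:   candidates: C₊=(6.1388,1.2829) cross=26.904; C₋=(7.7516,-4.2369) cross=-26.904
θ=319°:   branch + wants cross > 0 → take C=(6.1388,1.2829) (cross=26.904)
θ=319°: ex = (C−B)/|BC| = (0.6240,0.7814); ey = (-0.7814,0.6240)
θ=319°: P = B + -1.85·ex + -2.89·ey = (4.1228,-5.8732)

θ=0°: 4.94 -3.30
θ=319°: 4.12 -5.87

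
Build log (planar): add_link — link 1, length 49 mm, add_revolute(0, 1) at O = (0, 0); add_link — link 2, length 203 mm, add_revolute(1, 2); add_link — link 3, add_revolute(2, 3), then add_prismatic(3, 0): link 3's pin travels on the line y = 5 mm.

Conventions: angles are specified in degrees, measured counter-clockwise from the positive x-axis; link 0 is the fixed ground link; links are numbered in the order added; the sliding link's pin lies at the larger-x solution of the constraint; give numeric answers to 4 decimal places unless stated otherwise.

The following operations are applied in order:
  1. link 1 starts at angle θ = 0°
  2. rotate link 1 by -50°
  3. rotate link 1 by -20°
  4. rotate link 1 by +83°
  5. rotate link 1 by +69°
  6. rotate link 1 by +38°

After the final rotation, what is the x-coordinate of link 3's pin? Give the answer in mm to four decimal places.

geometry: r = 49 mm, L = 203 mm, e = 5 mm; θ starts at 0°
rotate link 1 by -50°: θ ← 0° -50° = -50°
rotate link 1 by -20°: θ ← -50° -20° = -70°
rotate link 1 by +83°: θ ← -70° +83° = 13°
rotate link 1 by +69°: θ ← 13° +69° = 82°
rotate link 1 by +38°: θ ← 82° +38° = 120°
crank pin P = (r cos θ, r sin θ) = (-24.500000, 42.435245)
h = r sin θ − e = 42.435245 − 5 = 37.435245
x = r cos θ + √(L² − h²) = -24.500000 + 199.518426 = 175.018426

175.0184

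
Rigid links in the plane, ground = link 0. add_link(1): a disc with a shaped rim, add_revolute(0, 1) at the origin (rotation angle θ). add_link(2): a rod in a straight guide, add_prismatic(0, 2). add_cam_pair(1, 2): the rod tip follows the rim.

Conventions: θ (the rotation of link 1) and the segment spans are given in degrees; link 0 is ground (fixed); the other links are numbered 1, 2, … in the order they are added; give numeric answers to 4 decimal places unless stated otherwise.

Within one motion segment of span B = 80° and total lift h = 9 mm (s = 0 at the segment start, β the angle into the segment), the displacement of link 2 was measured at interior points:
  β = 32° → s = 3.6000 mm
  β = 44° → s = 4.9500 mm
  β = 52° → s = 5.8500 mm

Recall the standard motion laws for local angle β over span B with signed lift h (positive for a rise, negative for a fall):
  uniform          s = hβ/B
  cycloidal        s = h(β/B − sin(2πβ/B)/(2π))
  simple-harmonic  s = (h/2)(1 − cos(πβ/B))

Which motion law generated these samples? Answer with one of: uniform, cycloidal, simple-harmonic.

candidates at β/B = r: uniform s = h·r (linear in β); cycloidal s = h·(r − sin(2πr)/(2π)); simple-harmonic s = (h/2)(1 − cos(πr))
β=32°: printed 3.6000 | uniform 3.6000, cycloidal 2.7581, simple-harmonic 3.1094
β=44°: printed 4.9500 | uniform 4.9500, cycloidal 5.3926, simple-harmonic 5.2040
β=52°: printed 5.8500 | uniform 5.8500, cycloidal 7.0088, simple-harmonic 6.5430
only one law matches every sample → uniform

uniform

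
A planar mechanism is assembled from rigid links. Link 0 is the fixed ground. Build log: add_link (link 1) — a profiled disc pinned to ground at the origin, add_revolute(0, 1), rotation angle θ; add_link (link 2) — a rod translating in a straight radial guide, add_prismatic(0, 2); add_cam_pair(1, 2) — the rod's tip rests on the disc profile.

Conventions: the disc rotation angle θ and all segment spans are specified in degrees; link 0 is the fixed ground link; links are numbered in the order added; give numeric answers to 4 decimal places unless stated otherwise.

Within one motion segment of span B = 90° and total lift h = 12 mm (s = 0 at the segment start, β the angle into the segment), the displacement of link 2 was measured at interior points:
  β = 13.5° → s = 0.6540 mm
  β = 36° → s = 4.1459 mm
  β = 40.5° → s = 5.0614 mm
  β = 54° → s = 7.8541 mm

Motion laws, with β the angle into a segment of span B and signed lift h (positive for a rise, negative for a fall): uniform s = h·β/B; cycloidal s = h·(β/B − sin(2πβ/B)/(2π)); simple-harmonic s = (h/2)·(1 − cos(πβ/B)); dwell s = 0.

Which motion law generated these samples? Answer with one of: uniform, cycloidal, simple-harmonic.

candidates at β/B = r: uniform s = h·r (linear in β); cycloidal s = h·(r − sin(2πr)/(2π)); simple-harmonic s = (h/2)(1 − cos(πr))
β=13.5°: printed 0.6540 | uniform 1.8000, cycloidal 0.2549, simple-harmonic 0.6540
β=36°: printed 4.1459 | uniform 4.8000, cycloidal 3.6774, simple-harmonic 4.1459
β=40.5°: printed 5.0614 | uniform 5.4000, cycloidal 4.8098, simple-harmonic 5.0614
β=54°: printed 7.8541 | uniform 7.2000, cycloidal 8.3226, simple-harmonic 7.8541
only one law matches every sample → simple-harmonic

simple-harmonic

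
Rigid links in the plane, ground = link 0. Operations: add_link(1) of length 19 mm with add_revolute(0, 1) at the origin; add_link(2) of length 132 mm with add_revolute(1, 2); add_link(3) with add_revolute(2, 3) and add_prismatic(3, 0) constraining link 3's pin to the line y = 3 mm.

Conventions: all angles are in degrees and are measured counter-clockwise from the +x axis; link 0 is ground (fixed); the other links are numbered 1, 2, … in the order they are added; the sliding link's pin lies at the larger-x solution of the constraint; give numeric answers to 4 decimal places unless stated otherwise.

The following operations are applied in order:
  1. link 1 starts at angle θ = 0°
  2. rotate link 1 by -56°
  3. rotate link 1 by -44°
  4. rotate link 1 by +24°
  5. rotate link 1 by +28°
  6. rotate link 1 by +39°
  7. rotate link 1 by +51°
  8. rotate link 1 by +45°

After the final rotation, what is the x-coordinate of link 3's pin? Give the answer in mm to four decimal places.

geometry: r = 19 mm, L = 132 mm, e = 3 mm; θ starts at 0°
rotate link 1 by -56°: θ ← 0° -56° = -56°
rotate link 1 by -44°: θ ← -56° -44° = -100°
rotate link 1 by +24°: θ ← -100° +24° = -76°
rotate link 1 by +28°: θ ← -76° +28° = -48°
rotate link 1 by +39°: θ ← -48° +39° = -9°
rotate link 1 by +51°: θ ← -9° +51° = 42°
rotate link 1 by +45°: θ ← 42° +45° = 87°
crank pin P = (r cos θ, r sin θ) = (0.994383, 18.973961)
h = r sin θ − e = 18.973961 − 3 = 15.973961
x = r cos θ + √(L² − h²) = 0.994383 + 131.029892 = 132.024275

132.0243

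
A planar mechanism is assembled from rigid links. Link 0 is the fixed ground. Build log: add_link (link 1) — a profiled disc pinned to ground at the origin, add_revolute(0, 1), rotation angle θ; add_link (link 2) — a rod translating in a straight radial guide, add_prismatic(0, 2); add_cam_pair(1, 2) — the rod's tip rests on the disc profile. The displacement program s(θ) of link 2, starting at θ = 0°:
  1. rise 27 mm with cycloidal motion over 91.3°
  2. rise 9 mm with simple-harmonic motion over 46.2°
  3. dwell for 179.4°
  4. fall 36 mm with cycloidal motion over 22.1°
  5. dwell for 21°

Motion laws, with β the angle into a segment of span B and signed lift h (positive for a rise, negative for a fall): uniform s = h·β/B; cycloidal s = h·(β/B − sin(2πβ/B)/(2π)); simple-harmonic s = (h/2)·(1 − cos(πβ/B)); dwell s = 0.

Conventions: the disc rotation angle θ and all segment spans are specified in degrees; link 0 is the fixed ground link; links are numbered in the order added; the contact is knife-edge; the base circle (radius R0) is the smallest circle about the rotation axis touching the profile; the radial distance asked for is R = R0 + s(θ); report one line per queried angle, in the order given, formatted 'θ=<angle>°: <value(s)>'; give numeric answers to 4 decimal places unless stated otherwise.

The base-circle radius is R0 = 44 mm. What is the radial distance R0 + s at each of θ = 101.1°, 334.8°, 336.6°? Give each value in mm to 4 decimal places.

seg 1 [0°–91.3°] cycloidal, h=27: full span → s += 27 → s = 27.0000
seg 2 [91.3°–137.5°] simple-harmonic, h=9: θ=101.1° here. β=9.8, B=46.2. 9/2·(1 − cos(π·0.2121)) = 0.9628 → s = 27.9628
seg 2 [91.3°–137.5°] simple-harmonic, h=9: full span → s += 9 → s = 36.0000
seg 3 [137.5°–316.9°] dwell: s stays 36.0000
seg 4 [316.9°–339°] cycloidal, h=-36: θ=334.8° here. β=17.9, B=22.1. -36·(0.8100 − sin(2π·0.8100)/(2π)) = -34.4862 → s = 1.5138
seg 4 [316.9°–339°] cycloidal, h=-36: θ=336.6° here. β=19.7, B=22.1. -36·(0.8914 − sin(2π·0.8914)/(2π)) = -35.7036 → s = 0.2964
θ=101.1°: R = R0 + s = 44 + 27.9628 = 71.9628
θ=334.8°: R = R0 + s = 44 + 1.5138 = 45.5138
θ=336.6°: R = R0 + s = 44 + 0.2964 = 44.2964

θ=101.1°: 71.9628
θ=334.8°: 45.5138
θ=336.6°: 44.2964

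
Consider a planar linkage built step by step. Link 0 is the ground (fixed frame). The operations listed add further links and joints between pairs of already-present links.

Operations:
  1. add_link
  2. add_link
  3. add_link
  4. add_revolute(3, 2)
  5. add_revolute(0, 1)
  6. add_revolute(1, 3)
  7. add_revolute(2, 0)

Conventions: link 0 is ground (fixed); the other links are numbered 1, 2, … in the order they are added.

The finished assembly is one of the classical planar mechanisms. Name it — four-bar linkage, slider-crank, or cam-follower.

links: 4 (incl. ground); joints: 4 revolute, 0 prismatic, 0 higher (cam) pair, forming one closed loop
4 links in a single 4R loop → four-bar linkage

four-bar linkage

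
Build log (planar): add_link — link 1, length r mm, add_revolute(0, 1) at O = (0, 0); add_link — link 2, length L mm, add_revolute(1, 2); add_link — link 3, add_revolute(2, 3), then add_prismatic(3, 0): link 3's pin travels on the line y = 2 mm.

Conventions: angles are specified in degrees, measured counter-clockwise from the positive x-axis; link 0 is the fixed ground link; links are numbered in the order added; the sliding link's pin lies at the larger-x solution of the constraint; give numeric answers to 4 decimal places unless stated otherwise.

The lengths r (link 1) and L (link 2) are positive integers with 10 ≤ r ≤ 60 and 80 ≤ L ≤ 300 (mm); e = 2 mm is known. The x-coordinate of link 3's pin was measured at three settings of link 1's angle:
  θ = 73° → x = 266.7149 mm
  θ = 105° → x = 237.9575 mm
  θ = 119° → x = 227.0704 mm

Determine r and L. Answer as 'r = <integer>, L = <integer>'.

constraint per measurement: (x − r cos θ)² + (r sin θ − e)² = L²
subtracting the θ₁ and θ₂ equations cancels the r² and L² terms:
r = (x₁² − x₂²) / (2[(x₁cos θ₁ + e sin θ₁) − (x₂cos θ₂ + e sin θ₂)]) = 52.0000 → r = 52
L² = (x₁ − r cos θ₁)² + (r sin θ₁ − e)² = 65536.0179 → L = 256.0000 → L = 256
check at θ₃=119°: x = 227.0704 (printed 227.0704) ✓

r = 52, L = 256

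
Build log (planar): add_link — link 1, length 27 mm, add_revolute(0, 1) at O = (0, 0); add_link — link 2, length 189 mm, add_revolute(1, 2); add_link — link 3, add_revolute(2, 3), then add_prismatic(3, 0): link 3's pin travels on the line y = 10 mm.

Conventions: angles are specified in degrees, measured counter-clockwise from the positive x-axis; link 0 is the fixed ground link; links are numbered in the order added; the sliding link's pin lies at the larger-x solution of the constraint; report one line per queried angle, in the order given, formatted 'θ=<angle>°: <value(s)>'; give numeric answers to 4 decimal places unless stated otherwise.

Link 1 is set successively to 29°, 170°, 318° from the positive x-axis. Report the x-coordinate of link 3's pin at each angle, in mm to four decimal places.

geometry: r = 27 mm, L = 189 mm, e = 10 mm
θ=29°: crank pin P = (r cos θ, r sin θ) = (23.614732, 13.089860)
θ=29°: h = r sin θ − e = 13.089860 − 10 = 3.089860
θ=29°: x = r cos θ + √(L² − h²) = 23.614732 + 188.974741 = 212.589473
θ=170°: crank pin P = (r cos θ, r sin θ) = (-26.589809, 4.688501)
θ=170°: h = r sin θ − e = 4.688501 − 10 = -5.311499
θ=170°: x = r cos θ + √(L² − h²) = -26.589809 + 188.925350 = 162.335541
θ=318°: crank pin P = (r cos θ, r sin θ) = (20.064910, -18.066526)
θ=318°: h = r sin θ − e = -18.066526 − 10 = -28.066526
θ=318°: x = r cos θ + √(L² − h²) = 20.064910 + 186.904441 = 206.969351

θ=29°: 212.5895
θ=170°: 162.3355
θ=318°: 206.9694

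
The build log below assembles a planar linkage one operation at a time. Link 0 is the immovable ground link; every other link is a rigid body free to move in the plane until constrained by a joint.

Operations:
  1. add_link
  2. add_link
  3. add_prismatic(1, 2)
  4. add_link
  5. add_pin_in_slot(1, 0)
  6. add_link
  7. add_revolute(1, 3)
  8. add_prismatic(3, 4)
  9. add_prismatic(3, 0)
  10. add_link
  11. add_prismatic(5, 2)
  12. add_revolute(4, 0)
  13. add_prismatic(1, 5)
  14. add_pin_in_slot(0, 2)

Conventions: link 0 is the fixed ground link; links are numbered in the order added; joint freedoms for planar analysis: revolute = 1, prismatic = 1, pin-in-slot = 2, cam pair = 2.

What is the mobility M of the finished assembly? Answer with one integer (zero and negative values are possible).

link 0 = ground. State L|J1|J2 = 1|0|0
+link1  2|0|0
+link2  3|0|0
P(1,2) f=1→J1  3|1|0
+link3  4|1|0
PS(1,0) f=2→J2  4|1|1
+link4  5|1|1
R(1,3) f=1→J1  5|2|1
P(3,4) f=1→J1  5|3|1
P(3,0) f=1→J1  5|4|1
+link5  6|4|1
P(5,2) f=1→J1  6|5|1
R(4,0) f=1→J1  6|6|1
P(1,5) f=1→J1  6|7|1
PS(0,2) f=2→J2  6|7|2
M = 3(6−1)−2·7−2 = 15−14−2 = -1

M = -1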